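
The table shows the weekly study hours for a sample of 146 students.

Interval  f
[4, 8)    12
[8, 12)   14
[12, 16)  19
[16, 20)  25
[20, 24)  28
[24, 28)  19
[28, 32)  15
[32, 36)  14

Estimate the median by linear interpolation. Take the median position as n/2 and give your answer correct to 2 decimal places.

Cumulative frequencies: 12, 26, 45, 70, 98, 117, 132, 146
n = 146; position = n/2 = 73.
This falls in the class [20, 24): L = 20, F = 70, f = 28, h = 4.
Median ≈ 20 + ((73 − 70) / 28) × 4 = 20.4286

20.43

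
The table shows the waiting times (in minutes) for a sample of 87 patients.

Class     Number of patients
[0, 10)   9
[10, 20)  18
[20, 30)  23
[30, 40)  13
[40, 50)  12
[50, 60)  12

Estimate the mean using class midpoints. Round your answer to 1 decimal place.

Midpoints: 5, 15, 25, 35, 45, 55
Σfm = 9×5 + 18×15 + 23×25 + 13×35 + 12×45 + 12×55 = 2545
n = Σf = 87
Mean = 2545 / 87 = 29.2529

29.3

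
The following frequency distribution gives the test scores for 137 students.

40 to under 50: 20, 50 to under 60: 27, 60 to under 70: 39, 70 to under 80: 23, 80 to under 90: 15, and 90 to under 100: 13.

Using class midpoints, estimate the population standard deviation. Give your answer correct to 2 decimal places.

Midpoints: 45, 55, 65, 75, 85, 95
n = 137, Σfm = 9155, mean = 66.8248
Σfm² = 642025
Σf(m − x̄)² = Σfm² − (Σfm)²/n = 642025 − 9155²/137 = 30243.7956
Population variance = 30243.7956 / 137 = 220.7576
Standard deviation = √220.7576 = 14.8579

14.86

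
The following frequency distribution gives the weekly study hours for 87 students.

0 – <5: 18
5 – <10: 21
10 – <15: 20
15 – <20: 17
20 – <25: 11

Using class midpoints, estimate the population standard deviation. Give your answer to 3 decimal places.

6.571

Midpoints: 2.5, 7.5, 12.5, 17.5, 22.5
n = 87, Σfm = 997.5, mean = 11.4655
Σfm² = 15193.75
Σf(m − x̄)² = Σfm² − (Σfm)²/n = 15193.75 − 997.5²/87 = 3756.8966
Population variance = 3756.8966 / 87 = 43.1827
Standard deviation = √43.1827 = 6.5714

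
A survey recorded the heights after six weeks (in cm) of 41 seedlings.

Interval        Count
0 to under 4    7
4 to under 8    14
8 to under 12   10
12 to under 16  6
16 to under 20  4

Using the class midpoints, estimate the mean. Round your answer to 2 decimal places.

Midpoints: 2, 6, 10, 14, 18
Σfm = 7×2 + 14×6 + 10×10 + 6×14 + 4×18 = 354
n = Σf = 41
Mean = 354 / 41 = 8.6341

8.63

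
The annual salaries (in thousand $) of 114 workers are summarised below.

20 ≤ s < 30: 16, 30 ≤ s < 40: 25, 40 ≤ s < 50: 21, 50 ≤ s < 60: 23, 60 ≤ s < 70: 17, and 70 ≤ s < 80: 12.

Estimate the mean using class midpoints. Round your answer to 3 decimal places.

48.158

Midpoints: 25, 35, 45, 55, 65, 75
Σfm = 16×25 + 25×35 + 21×45 + 23×55 + 17×65 + 12×75 = 5490
n = Σf = 114
Mean = 5490 / 114 = 48.1579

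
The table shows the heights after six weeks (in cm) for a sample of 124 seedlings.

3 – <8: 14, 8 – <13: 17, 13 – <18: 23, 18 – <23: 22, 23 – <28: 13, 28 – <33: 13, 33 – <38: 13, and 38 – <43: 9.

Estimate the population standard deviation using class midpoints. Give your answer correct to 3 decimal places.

10.446

Midpoints: 5.5, 10.5, 15.5, 20.5, 25.5, 30.5, 35.5, 40.5
n = 124, Σfm = 2617, mean = 21.1048
Σfm² = 68761
Σf(m − x̄)² = Σfm² − (Σfm)²/n = 68761 − 2617²/124 = 13529.6371
Population variance = 13529.6371 / 124 = 109.1100
Standard deviation = √109.1100 = 10.4456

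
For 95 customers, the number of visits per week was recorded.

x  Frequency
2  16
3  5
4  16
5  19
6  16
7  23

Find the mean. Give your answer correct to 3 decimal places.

Values: 2, 3, 4, 5, 6, 7
Σfx = 16×2 + 5×3 + 16×4 + 19×5 + 16×6 + 23×7 = 463
n = Σf = 95
Mean = 463 / 95 = 4.8737

4.874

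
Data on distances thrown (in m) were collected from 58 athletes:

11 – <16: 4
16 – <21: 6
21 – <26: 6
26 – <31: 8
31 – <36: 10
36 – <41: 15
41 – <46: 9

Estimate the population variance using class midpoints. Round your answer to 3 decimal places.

83.361

Midpoints: 13.5, 18.5, 23.5, 28.5, 33.5, 38.5, 43.5
n = 58, Σfm = 1838, mean = 31.6897
Σfm² = 63080.5
Σf(m − x̄)² = Σfm² − (Σfm)²/n = 63080.5 − 1838²/58 = 4834.9138
Population variance = 4834.9138 / 58 = 83.3606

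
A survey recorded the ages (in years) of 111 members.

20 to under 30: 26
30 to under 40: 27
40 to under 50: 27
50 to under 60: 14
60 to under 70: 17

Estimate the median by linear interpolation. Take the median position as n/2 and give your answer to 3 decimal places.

Cumulative frequencies: 26, 53, 80, 94, 111
n = 111; position = n/2 = 55.5.
This falls in the class 40 to under 50: L = 40, F = 53, f = 27, h = 10.
Median ≈ 40 + ((55.5 − 53) / 27) × 10 = 40.9259

40.926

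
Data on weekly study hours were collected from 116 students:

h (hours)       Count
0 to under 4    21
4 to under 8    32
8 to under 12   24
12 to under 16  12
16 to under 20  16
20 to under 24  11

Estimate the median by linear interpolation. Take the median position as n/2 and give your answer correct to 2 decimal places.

Cumulative frequencies: 21, 53, 77, 89, 105, 116
n = 116; position = n/2 = 58.
This falls in the class 8 to under 12: L = 8, F = 53, f = 24, h = 4.
Median ≈ 8 + ((58 − 53) / 24) × 4 = 8.8333

8.83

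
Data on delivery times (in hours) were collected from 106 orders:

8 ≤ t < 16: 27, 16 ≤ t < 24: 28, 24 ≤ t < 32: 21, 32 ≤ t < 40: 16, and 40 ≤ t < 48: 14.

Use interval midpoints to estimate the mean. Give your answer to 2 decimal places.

25.13

Midpoints: 12, 20, 28, 36, 44
Σfm = 27×12 + 28×20 + 21×28 + 16×36 + 14×44 = 2664
n = Σf = 106
Mean = 2664 / 106 = 25.1321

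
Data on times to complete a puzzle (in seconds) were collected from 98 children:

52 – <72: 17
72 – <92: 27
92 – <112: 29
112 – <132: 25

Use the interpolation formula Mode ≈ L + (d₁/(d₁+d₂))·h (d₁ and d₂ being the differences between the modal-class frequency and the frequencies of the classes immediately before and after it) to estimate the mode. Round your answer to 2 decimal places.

98.67

Modal class: 92 – <112 (highest frequency 29).
d₁ = 29 − 27 = 2, d₂ = 29 − 25 = 4
Mode ≈ 92 + (2/(2+4)) × 20 = 92 + 6.6667 = 98.6667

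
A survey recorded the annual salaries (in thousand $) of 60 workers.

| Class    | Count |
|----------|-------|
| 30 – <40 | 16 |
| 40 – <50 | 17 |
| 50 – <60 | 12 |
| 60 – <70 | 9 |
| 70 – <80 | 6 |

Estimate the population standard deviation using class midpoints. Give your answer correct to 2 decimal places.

12.97

Midpoints: 35, 45, 55, 65, 75
n = 60, Σfm = 3020, mean = 50.3333
Σfm² = 162100
Σf(m − x̄)² = Σfm² − (Σfm)²/n = 162100 − 3020²/60 = 10093.3333
Population variance = 10093.3333 / 60 = 168.2222
Standard deviation = √168.2222 = 12.9701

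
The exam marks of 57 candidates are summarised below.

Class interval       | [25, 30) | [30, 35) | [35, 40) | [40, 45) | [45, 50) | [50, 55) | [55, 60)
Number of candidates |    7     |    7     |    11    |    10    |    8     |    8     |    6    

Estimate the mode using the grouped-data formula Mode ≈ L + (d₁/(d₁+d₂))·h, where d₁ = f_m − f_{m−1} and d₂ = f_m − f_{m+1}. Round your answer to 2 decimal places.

39.00

Modal class: [35, 40) (highest frequency 11).
d₁ = 11 − 7 = 4, d₂ = 11 − 10 = 1
Mode ≈ 35 + (4/(4+1)) × 5 = 35 + 4.0000 = 39.0000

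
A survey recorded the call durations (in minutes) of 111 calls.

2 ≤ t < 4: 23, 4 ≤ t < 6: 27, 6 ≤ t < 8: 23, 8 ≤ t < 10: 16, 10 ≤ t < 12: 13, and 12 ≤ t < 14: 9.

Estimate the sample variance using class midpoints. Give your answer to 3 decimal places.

9.740

Midpoints: 3, 5, 7, 9, 11, 13
n = 111, Σfm = 769, mean = 6.9279
Σfm² = 6399
Σf(m − x̄)² = Σfm² − (Σfm)²/n = 6399 − 769²/111 = 1071.4234
Sample variance = 1071.4234 / 110 = 9.7402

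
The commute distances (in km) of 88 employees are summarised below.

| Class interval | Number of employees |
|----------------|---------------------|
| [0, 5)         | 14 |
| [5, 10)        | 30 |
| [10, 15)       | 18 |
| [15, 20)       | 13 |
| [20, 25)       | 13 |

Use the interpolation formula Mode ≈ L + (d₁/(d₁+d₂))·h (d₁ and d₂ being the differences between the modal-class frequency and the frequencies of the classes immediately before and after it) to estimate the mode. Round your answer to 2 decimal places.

7.86

Modal class: [5, 10) (highest frequency 30).
d₁ = 30 − 14 = 16, d₂ = 30 − 18 = 12
Mode ≈ 5 + (16/(16+12)) × 5 = 5 + 2.8571 = 7.8571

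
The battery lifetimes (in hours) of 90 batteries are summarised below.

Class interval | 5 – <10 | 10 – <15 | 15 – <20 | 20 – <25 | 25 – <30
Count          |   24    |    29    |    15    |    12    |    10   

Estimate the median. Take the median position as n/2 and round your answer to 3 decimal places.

Cumulative frequencies: 24, 53, 68, 80, 90
n = 90; position = n/2 = 45.
This falls in the class 10 – <15: L = 10, F = 24, f = 29, h = 5.
Median ≈ 10 + ((45 − 24) / 29) × 5 = 13.6207

13.621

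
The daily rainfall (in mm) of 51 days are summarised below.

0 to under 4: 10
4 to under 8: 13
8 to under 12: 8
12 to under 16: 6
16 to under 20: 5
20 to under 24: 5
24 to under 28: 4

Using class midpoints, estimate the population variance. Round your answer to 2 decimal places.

57.77

Midpoints: 2, 6, 10, 14, 18, 22, 26
n = 51, Σfm = 566, mean = 11.0980
Σfm² = 9228
Σf(m − x̄)² = Σfm² − (Σfm)²/n = 9228 − 566²/51 = 2946.5098
Population variance = 2946.5098 / 51 = 57.7747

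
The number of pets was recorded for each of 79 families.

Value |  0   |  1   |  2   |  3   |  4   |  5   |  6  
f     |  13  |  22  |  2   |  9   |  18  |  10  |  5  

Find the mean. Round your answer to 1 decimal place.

2.6

Values: 0, 1, 2, 3, 4, 5, 6
Σfx = 13×0 + 22×1 + 2×2 + 9×3 + 18×4 + 10×5 + 5×6 = 205
n = Σf = 79
Mean = 205 / 79 = 2.5949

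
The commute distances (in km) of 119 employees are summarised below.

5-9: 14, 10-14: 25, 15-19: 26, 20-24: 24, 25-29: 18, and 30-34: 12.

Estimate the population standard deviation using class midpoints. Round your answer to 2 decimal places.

Midpoints: 7, 12, 17, 22, 27, 32
n = 119, Σfm = 2238, mean = 18.8067
Σfm² = 48826
Σf(m − x̄)² = Σfm² − (Σfm)²/n = 48826 − 2238²/119 = 6736.5546
Population variance = 6736.5546 / 119 = 56.6097
Standard deviation = √56.6097 = 7.5239

7.52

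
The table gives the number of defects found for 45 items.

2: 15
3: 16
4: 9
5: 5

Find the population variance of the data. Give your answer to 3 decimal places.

0.970

Values: 2, 3, 4, 5
n = 45, Σfx = 139, mean = 3.0889
Σfx² = 473
Σf(x − x̄)² = Σfx² − (Σfx)²/n = 473 − 139²/45 = 43.6444
Population variance = 43.6444 / 45 = 0.9699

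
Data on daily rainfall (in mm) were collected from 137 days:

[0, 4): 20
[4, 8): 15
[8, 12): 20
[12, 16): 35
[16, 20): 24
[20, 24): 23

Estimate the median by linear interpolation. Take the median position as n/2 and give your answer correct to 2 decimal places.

13.54

Cumulative frequencies: 20, 35, 55, 90, 114, 137
n = 137; position = n/2 = 68.5.
This falls in the class [12, 16): L = 12, F = 55, f = 35, h = 4.
Median ≈ 12 + ((68.5 − 55) / 35) × 4 = 13.5429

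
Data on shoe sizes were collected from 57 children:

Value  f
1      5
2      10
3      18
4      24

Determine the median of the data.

Cumulative frequencies: 5, 15, 33, 57
n = 57, so the median is the value in position (n+1)/2 = 29.
Position 29 falls at value 3.

3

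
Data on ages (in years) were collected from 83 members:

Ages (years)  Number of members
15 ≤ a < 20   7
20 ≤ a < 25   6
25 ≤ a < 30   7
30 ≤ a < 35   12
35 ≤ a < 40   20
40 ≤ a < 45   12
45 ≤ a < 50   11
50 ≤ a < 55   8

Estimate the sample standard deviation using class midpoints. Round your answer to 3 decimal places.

10.055

Midpoints: 17.5, 22.5, 27.5, 32.5, 37.5, 42.5, 47.5, 52.5
n = 83, Σfm = 3042.5, mean = 36.6566
Σfm² = 119818.75
Σf(m − x̄)² = Σfm² − (Σfm)²/n = 119818.75 − 3042.5²/83 = 8290.9639
Sample variance = 8290.9639 / 82 = 101.1093
Standard deviation = √101.1093 = 10.0553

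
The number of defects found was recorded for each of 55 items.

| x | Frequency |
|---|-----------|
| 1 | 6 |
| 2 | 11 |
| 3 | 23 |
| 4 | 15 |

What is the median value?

Cumulative frequencies: 6, 17, 40, 55
n = 55, so the median is the value in position (n+1)/2 = 28.
Position 28 falls at value 3.

3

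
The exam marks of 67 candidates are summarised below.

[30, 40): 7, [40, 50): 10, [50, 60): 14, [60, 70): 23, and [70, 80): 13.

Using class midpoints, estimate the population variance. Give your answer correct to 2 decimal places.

Midpoints: 35, 45, 55, 65, 75
n = 67, Σfm = 3935, mean = 58.7313
Σfm² = 241475
Σf(m − x̄)² = Σfm² − (Σfm)²/n = 241475 − 3935²/67 = 10367.1642
Population variance = 10367.1642 / 67 = 154.7338

154.73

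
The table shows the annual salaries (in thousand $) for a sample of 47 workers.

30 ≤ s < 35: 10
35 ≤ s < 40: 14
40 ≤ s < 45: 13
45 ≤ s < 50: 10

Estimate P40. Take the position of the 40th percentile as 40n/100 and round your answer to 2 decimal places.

38.14

Cumulative frequencies: 10, 24, 37, 47
n = 47; position = 40n/100 = 18.8.
This falls in the class 35 ≤ s < 40: L = 35, F = 10, f = 14, h = 5.
40th percentile ≈ 35 + ((18.8 − 10) / 14) × 5 = 38.1429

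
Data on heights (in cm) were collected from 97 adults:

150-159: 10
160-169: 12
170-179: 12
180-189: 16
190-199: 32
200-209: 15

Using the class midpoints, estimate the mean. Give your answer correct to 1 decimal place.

Midpoints: 154.5, 164.5, 174.5, 184.5, 194.5, 204.5
Σfm = 10×154.5 + 12×164.5 + 12×174.5 + 16×184.5 + 32×194.5 + 15×204.5 = 17856.5
n = Σf = 97
Mean = 17856.5 / 97 = 184.0876

184.1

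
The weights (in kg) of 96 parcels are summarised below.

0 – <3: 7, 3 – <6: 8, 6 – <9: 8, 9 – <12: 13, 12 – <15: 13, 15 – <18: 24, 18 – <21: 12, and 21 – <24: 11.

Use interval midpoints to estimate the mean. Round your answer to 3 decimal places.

Midpoints: 1.5, 4.5, 7.5, 10.5, 13.5, 16.5, 19.5, 22.5
Σfm = 7×1.5 + 8×4.5 + 8×7.5 + 13×10.5 + 13×13.5 + 24×16.5 + 12×19.5 + 11×22.5 = 1296
n = Σf = 96
Mean = 1296 / 96 = 13.5000

13.500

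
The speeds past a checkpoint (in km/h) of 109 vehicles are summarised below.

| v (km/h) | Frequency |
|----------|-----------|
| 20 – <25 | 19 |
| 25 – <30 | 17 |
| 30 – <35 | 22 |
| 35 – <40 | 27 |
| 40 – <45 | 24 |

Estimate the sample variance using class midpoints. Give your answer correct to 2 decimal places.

Midpoints: 22.5, 27.5, 32.5, 37.5, 42.5
n = 109, Σfm = 3642.5, mean = 33.4174
Σfm² = 127031.25
Σf(m − x̄)² = Σfm² − (Σfm)²/n = 127031.25 − 3642.5²/109 = 5308.2569
Sample variance = 5308.2569 / 108 = 49.1505

49.15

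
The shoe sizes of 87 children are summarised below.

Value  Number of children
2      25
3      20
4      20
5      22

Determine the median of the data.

3

Cumulative frequencies: 25, 45, 65, 87
n = 87, so the median is the value in position (n+1)/2 = 44.
Position 44 falls at value 3.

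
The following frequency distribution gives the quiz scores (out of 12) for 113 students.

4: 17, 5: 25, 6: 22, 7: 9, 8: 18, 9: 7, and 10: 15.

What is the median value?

Cumulative frequencies: 17, 42, 64, 73, 91, 98, 113
n = 113, so the median is the value in position (n+1)/2 = 57.
Position 57 falls at value 6.

6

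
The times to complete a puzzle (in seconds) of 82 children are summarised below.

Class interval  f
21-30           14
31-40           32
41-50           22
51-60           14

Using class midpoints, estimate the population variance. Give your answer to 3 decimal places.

Midpoints: 25.5, 35.5, 45.5, 55.5
n = 82, Σfm = 3271, mean = 39.8902
Σfm² = 138100.5
Σf(m − x̄)² = Σfm² − (Σfm)²/n = 138100.5 − 3271²/82 = 7619.5122
Population variance = 7619.5122 / 82 = 92.9209

92.921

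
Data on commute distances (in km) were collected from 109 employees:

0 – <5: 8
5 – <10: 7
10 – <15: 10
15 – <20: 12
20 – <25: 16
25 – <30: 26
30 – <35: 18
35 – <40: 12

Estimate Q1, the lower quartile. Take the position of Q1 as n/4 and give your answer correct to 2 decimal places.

Cumulative frequencies: 8, 15, 25, 37, 53, 79, 97, 109
n = 109; position = n/4 = 27.25.
This falls in the class 15 – <20: L = 15, F = 25, f = 12, h = 5.
Lower quartile ≈ 15 + ((27.25 − 25) / 12) × 5 = 15.9375

15.94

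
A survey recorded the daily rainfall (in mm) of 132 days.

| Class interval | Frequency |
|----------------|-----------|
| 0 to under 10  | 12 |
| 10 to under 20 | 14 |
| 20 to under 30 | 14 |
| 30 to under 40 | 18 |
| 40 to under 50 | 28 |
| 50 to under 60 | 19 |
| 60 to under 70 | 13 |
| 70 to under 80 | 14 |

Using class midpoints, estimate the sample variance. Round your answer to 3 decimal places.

435.733

Midpoints: 5, 15, 25, 35, 45, 55, 65, 75
n = 132, Σfm = 5450, mean = 41.2879
Σfm² = 282100
Σf(m − x̄)² = Σfm² − (Σfm)²/n = 282100 − 5450²/132 = 57081.0606
Sample variance = 57081.0606 / 131 = 435.7333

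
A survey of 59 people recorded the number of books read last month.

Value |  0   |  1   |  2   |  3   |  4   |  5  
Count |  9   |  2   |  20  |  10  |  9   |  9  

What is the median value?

2

Cumulative frequencies: 9, 11, 31, 41, 50, 59
n = 59, so the median is the value in position (n+1)/2 = 30.
Position 30 falls at value 2.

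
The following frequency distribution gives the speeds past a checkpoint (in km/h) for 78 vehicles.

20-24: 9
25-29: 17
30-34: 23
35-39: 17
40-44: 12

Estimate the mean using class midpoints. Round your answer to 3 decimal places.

Midpoints: 22, 27, 32, 37, 42
Σfm = 9×22 + 17×27 + 23×32 + 17×37 + 12×42 = 2526
n = Σf = 78
Mean = 2526 / 78 = 32.3846

32.385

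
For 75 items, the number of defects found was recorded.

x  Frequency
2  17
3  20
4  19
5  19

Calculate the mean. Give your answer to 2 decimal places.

3.53

Values: 2, 3, 4, 5
Σfx = 17×2 + 20×3 + 19×4 + 19×5 = 265
n = Σf = 75
Mean = 265 / 75 = 3.5333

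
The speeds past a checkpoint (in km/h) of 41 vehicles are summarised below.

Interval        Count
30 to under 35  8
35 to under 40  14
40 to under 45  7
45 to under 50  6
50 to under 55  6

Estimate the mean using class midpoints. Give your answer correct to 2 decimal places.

41.04

Midpoints: 32.5, 37.5, 42.5, 47.5, 52.5
Σfm = 8×32.5 + 14×37.5 + 7×42.5 + 6×47.5 + 6×52.5 = 1682.5
n = Σf = 41
Mean = 1682.5 / 41 = 41.0366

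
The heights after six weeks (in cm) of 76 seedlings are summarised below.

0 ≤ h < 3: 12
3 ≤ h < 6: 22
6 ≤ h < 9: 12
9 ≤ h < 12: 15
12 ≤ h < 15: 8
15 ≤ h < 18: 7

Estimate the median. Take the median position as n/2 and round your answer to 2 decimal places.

7.00

Cumulative frequencies: 12, 34, 46, 61, 69, 76
n = 76; position = n/2 = 38.
This falls in the class 6 ≤ h < 9: L = 6, F = 34, f = 12, h = 3.
Median ≈ 6 + ((38 − 34) / 12) × 3 = 7.0000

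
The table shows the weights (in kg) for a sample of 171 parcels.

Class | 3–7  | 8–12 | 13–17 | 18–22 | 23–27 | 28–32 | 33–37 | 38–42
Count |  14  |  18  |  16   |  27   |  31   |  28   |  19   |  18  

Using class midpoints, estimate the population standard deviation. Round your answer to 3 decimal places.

10.323

Midpoints: 5, 10, 15, 20, 25, 30, 35, 40
n = 171, Σfm = 4030, mean = 23.5673
Σfm² = 113200
Σf(m − x̄)² = Σfm² − (Σfm)²/n = 113200 − 4030²/171 = 18223.9766
Population variance = 18223.9766 / 171 = 106.5730
Standard deviation = √106.5730 = 10.3234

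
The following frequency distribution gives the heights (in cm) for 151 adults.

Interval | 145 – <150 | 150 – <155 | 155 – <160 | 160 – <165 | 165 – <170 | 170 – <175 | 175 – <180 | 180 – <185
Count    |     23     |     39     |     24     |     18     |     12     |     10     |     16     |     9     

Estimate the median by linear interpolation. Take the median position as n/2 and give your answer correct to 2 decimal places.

Cumulative frequencies: 23, 62, 86, 104, 116, 126, 142, 151
n = 151; position = n/2 = 75.5.
This falls in the class 155 – <160: L = 155, F = 62, f = 24, h = 5.
Median ≈ 155 + ((75.5 − 62) / 24) × 5 = 157.8125

157.81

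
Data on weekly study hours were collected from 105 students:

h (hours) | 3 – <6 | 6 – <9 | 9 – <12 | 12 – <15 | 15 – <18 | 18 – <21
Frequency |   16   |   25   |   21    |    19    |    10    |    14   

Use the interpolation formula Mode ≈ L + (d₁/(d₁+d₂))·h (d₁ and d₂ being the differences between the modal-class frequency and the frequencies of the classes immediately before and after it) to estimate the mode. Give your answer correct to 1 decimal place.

8.1

Modal class: 6 – <9 (highest frequency 25).
d₁ = 25 − 16 = 9, d₂ = 25 − 21 = 4
Mode ≈ 6 + (9/(9+4)) × 3 = 6 + 2.0769 = 8.0769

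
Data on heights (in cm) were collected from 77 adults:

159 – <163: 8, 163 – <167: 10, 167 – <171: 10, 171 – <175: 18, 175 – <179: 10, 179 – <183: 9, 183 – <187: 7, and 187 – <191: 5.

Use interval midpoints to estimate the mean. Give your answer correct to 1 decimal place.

173.8

Midpoints: 161, 165, 169, 173, 177, 181, 185, 189
Σfm = 8×161 + 10×165 + 10×169 + 18×173 + 10×177 + 9×181 + 7×185 + 5×189 = 13381
n = Σf = 77
Mean = 13381 / 77 = 173.7792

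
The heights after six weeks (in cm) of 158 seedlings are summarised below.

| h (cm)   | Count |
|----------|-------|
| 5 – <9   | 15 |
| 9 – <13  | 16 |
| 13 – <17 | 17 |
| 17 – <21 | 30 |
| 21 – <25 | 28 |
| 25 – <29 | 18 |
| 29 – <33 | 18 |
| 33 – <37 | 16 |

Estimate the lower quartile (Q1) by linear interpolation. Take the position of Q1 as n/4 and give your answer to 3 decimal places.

Cumulative frequencies: 15, 31, 48, 78, 106, 124, 142, 158
n = 158; position = n/4 = 39.5.
This falls in the class 13 – <17: L = 13, F = 31, f = 17, h = 4.
Lower quartile ≈ 13 + ((39.5 − 31) / 17) × 4 = 15.0000

15.000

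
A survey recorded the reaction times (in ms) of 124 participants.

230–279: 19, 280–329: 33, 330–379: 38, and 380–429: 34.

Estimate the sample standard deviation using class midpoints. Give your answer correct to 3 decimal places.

51.789

Midpoints: 254.5, 304.5, 354.5, 404.5
n = 124, Σfm = 42108, mean = 339.5806
Σfm² = 14628961
Σf(m − x̄)² = Σfm² − (Σfm)²/n = 14628961 − 42108²/124 = 329899.1935
Sample variance = 329899.1935 / 123 = 2682.1073
Standard deviation = √2682.1073 = 51.7891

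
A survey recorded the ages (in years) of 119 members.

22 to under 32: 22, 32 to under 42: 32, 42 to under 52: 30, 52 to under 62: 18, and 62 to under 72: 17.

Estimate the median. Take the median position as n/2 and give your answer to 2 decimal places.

Cumulative frequencies: 22, 54, 84, 102, 119
n = 119; position = n/2 = 59.5.
This falls in the class 42 to under 52: L = 42, F = 54, f = 30, h = 10.
Median ≈ 42 + ((59.5 − 54) / 30) × 10 = 43.8333

43.83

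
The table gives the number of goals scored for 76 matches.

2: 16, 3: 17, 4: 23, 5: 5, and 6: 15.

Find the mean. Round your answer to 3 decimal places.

3.816

Values: 2, 3, 4, 5, 6
Σfx = 16×2 + 17×3 + 23×4 + 5×5 + 15×6 = 290
n = Σf = 76
Mean = 290 / 76 = 3.8158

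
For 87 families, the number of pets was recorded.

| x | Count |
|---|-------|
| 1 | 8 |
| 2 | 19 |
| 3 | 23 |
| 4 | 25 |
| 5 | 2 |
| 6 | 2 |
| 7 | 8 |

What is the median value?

Cumulative frequencies: 8, 27, 50, 75, 77, 79, 87
n = 87, so the median is the value in position (n+1)/2 = 44.
Position 44 falls at value 3.

3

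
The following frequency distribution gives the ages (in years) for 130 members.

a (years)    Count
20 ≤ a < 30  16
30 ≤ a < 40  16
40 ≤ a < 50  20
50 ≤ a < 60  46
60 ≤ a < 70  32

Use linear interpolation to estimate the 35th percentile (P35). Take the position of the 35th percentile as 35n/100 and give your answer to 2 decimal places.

46.75

Cumulative frequencies: 16, 32, 52, 98, 130
n = 130; position = 35n/100 = 45.5.
This falls in the class 40 ≤ a < 50: L = 40, F = 32, f = 20, h = 10.
35th percentile ≈ 40 + ((45.5 − 32) / 20) × 10 = 46.7500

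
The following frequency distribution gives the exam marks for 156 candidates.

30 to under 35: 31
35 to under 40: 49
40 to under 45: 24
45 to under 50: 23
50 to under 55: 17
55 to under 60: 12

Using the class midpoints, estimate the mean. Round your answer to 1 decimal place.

41.9

Midpoints: 32.5, 37.5, 42.5, 47.5, 52.5, 57.5
Σfm = 31×32.5 + 49×37.5 + 24×42.5 + 23×47.5 + 17×52.5 + 12×57.5 = 6540
n = Σf = 156
Mean = 6540 / 156 = 41.9231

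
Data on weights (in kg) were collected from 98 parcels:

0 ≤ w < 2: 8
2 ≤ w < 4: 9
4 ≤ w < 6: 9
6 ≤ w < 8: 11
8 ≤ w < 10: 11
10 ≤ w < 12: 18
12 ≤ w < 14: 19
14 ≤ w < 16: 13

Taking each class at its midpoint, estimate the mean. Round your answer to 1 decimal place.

9.1

Midpoints: 1, 3, 5, 7, 9, 11, 13, 15
Σfm = 8×1 + 9×3 + 9×5 + 11×7 + 11×9 + 18×11 + 19×13 + 13×15 = 896
n = Σf = 98
Mean = 896 / 98 = 9.1429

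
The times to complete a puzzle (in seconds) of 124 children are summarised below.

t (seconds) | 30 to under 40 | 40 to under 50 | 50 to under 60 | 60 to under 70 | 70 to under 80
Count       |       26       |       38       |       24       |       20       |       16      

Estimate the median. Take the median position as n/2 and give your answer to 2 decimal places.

Cumulative frequencies: 26, 64, 88, 108, 124
n = 124; position = n/2 = 62.
This falls in the class 40 to under 50: L = 40, F = 26, f = 38, h = 10.
Median ≈ 40 + ((62 − 26) / 38) × 10 = 49.4737

49.47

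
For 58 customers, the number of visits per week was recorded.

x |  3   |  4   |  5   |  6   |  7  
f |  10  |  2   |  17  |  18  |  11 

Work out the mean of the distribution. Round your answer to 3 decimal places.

5.310

Values: 3, 4, 5, 6, 7
Σfx = 10×3 + 2×4 + 17×5 + 18×6 + 11×7 = 308
n = Σf = 58
Mean = 308 / 58 = 5.3103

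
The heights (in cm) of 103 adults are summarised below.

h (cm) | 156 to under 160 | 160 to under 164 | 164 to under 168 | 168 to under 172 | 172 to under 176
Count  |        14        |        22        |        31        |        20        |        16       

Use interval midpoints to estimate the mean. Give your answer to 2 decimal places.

166.08

Midpoints: 158, 162, 166, 170, 174
Σfm = 14×158 + 22×162 + 31×166 + 20×170 + 16×174 = 17106
n = Σf = 103
Mean = 17106 / 103 = 166.0777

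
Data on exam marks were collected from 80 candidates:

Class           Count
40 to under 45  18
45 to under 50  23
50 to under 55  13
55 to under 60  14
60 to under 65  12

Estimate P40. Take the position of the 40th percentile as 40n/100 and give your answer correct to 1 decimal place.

48.0

Cumulative frequencies: 18, 41, 54, 68, 80
n = 80; position = 40n/100 = 32.
This falls in the class 45 to under 50: L = 45, F = 18, f = 23, h = 5.
40th percentile ≈ 45 + ((32 − 18) / 23) × 5 = 48.0435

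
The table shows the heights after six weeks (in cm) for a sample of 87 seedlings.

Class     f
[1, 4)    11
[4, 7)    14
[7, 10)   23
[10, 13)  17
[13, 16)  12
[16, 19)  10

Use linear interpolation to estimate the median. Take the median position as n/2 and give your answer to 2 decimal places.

9.41

Cumulative frequencies: 11, 25, 48, 65, 77, 87
n = 87; position = n/2 = 43.5.
This falls in the class [7, 10): L = 7, F = 25, f = 23, h = 3.
Median ≈ 7 + ((43.5 − 25) / 23) × 3 = 9.4130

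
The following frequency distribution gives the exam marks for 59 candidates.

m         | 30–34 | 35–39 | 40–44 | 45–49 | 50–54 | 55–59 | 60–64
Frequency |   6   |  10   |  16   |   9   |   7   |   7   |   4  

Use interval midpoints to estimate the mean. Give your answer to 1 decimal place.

45.2

Midpoints: 32, 37, 42, 47, 52, 57, 62
Σfm = 6×32 + 10×37 + 16×42 + 9×47 + 7×52 + 7×57 + 4×62 = 2668
n = Σf = 59
Mean = 2668 / 59 = 45.2203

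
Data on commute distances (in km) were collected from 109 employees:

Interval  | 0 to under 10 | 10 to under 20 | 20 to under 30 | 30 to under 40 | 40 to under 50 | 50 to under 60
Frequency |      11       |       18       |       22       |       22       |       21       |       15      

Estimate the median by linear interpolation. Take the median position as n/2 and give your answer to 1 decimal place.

Cumulative frequencies: 11, 29, 51, 73, 94, 109
n = 109; position = n/2 = 54.5.
This falls in the class 30 to under 40: L = 30, F = 51, f = 22, h = 10.
Median ≈ 30 + ((54.5 − 51) / 22) × 10 = 31.5909

31.6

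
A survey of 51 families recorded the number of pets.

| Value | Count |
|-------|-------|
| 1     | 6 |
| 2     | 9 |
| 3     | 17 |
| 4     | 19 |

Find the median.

3

Cumulative frequencies: 6, 15, 32, 51
n = 51, so the median is the value in position (n+1)/2 = 26.
Position 26 falls at value 3.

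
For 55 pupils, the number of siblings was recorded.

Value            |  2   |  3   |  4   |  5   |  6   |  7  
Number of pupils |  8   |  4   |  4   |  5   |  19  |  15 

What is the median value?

6

Cumulative frequencies: 8, 12, 16, 21, 40, 55
n = 55, so the median is the value in position (n+1)/2 = 28.
Position 28 falls at value 6.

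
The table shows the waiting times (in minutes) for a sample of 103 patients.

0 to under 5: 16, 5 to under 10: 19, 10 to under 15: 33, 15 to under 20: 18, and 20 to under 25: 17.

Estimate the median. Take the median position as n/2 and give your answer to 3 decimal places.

12.500

Cumulative frequencies: 16, 35, 68, 86, 103
n = 103; position = n/2 = 51.5.
This falls in the class 10 to under 15: L = 10, F = 35, f = 33, h = 5.
Median ≈ 10 + ((51.5 − 35) / 33) × 5 = 12.5000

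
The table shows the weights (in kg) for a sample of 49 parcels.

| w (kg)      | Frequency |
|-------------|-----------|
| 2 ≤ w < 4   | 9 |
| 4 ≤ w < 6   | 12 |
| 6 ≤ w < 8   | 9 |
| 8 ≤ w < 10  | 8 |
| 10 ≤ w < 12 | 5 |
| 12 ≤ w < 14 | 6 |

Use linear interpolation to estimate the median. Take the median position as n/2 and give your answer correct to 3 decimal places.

Cumulative frequencies: 9, 21, 30, 38, 43, 49
n = 49; position = n/2 = 24.5.
This falls in the class 6 ≤ w < 8: L = 6, F = 21, f = 9, h = 2.
Median ≈ 6 + ((24.5 − 21) / 9) × 2 = 6.7778

6.778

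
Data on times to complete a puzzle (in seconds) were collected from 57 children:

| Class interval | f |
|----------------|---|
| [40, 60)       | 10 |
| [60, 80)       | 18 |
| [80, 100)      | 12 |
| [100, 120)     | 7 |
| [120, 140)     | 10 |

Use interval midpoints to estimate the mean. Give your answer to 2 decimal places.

86.14

Midpoints: 50, 70, 90, 110, 130
Σfm = 10×50 + 18×70 + 12×90 + 7×110 + 10×130 = 4910
n = Σf = 57
Mean = 4910 / 57 = 86.1404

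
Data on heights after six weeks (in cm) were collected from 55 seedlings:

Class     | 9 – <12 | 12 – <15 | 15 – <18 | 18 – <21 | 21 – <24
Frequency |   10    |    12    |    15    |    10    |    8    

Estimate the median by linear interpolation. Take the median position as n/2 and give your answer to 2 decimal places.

16.10

Cumulative frequencies: 10, 22, 37, 47, 55
n = 55; position = n/2 = 27.5.
This falls in the class 15 – <18: L = 15, F = 22, f = 15, h = 3.
Median ≈ 15 + ((27.5 − 22) / 15) × 3 = 16.1000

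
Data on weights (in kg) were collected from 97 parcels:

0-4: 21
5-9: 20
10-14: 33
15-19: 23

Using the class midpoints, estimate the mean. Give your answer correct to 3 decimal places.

Midpoints: 2, 7, 12, 17
Σfm = 21×2 + 20×7 + 33×12 + 23×17 = 969
n = Σf = 97
Mean = 969 / 97 = 9.9897

9.990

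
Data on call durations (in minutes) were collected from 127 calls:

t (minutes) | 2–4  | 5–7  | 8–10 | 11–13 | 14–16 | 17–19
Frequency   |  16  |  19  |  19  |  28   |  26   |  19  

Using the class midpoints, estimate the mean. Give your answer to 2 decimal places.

11.03

Midpoints: 3, 6, 9, 12, 15, 18
Σfm = 16×3 + 19×6 + 19×9 + 28×12 + 26×15 + 19×18 = 1401
n = Σf = 127
Mean = 1401 / 127 = 11.0315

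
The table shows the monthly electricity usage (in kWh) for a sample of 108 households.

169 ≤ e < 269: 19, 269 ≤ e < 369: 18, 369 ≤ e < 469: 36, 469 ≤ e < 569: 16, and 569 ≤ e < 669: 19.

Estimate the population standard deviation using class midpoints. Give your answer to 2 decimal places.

131.22

Midpoints: 219, 319, 419, 519, 619
n = 108, Σfm = 45052, mean = 417.1481
Σfm² = 20652988
Σf(m − x̄)² = Σfm² − (Σfm)²/n = 20652988 − 45052²/108 = 1859629.6296
Population variance = 1859629.6296 / 108 = 17218.7929
Standard deviation = √17218.7929 = 131.2204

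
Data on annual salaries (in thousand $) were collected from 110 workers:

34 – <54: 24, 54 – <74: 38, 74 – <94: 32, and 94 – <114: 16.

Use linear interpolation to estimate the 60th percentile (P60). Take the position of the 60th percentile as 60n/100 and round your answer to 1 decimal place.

Cumulative frequencies: 24, 62, 94, 110
n = 110; position = 60n/100 = 66.
This falls in the class 74 – <94: L = 74, F = 62, f = 32, h = 20.
60th percentile ≈ 74 + ((66 − 62) / 32) × 20 = 76.5000

76.5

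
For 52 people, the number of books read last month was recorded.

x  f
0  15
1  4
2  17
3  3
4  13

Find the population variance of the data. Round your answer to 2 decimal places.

2.28

Values: 0, 1, 2, 3, 4
n = 52, Σfx = 99, mean = 1.9038
Σfx² = 307
Σf(x − x̄)² = Σfx² − (Σfx)²/n = 307 − 99²/52 = 118.5192
Population variance = 118.5192 / 52 = 2.2792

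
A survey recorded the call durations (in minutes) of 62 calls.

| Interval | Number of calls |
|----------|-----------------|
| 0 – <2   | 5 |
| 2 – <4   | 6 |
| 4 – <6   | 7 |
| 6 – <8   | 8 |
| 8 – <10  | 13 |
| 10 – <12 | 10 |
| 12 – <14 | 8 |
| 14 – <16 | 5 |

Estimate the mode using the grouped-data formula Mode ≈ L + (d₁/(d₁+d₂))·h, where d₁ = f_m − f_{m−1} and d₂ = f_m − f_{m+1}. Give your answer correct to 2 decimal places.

9.25

Modal class: 8 – <10 (highest frequency 13).
d₁ = 13 − 8 = 5, d₂ = 13 − 10 = 3
Mode ≈ 8 + (5/(5+3)) × 2 = 8 + 1.2500 = 9.2500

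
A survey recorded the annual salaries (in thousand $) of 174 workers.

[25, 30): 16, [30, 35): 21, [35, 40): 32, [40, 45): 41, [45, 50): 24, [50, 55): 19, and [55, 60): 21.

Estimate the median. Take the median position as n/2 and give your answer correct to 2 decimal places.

Cumulative frequencies: 16, 37, 69, 110, 134, 153, 174
n = 174; position = n/2 = 87.
This falls in the class [40, 45): L = 40, F = 69, f = 41, h = 5.
Median ≈ 40 + ((87 − 69) / 41) × 5 = 42.1951

42.20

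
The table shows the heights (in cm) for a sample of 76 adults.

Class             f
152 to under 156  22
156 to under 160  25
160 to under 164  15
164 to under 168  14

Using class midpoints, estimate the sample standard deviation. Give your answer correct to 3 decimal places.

Midpoints: 154, 158, 162, 166
n = 76, Σfm = 12092, mean = 159.1053
Σfm² = 1925296
Σf(m − x̄)² = Σfm² − (Σfm)²/n = 1925296 − 12092²/76 = 1395.1579
Sample variance = 1395.1579 / 75 = 18.6021
Standard deviation = √18.6021 = 4.3130

4.313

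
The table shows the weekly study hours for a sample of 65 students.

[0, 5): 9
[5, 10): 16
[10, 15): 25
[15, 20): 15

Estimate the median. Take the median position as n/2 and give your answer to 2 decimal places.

Cumulative frequencies: 9, 25, 50, 65
n = 65; position = n/2 = 32.5.
This falls in the class [10, 15): L = 10, F = 25, f = 25, h = 5.
Median ≈ 10 + ((32.5 − 25) / 25) × 5 = 11.5000

11.50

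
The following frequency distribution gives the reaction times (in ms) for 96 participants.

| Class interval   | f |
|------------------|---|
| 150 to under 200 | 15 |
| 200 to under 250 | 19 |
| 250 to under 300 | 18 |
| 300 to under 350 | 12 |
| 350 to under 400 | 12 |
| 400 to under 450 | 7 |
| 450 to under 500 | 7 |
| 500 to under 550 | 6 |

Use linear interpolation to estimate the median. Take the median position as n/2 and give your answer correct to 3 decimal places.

Cumulative frequencies: 15, 34, 52, 64, 76, 83, 90, 96
n = 96; position = n/2 = 48.
This falls in the class 250 to under 300: L = 250, F = 34, f = 18, h = 50.
Median ≈ 250 + ((48 − 34) / 18) × 50 = 288.8889

288.889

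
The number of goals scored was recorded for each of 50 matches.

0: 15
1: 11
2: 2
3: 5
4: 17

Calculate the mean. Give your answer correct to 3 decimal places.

Values: 0, 1, 2, 3, 4
Σfx = 15×0 + 11×1 + 2×2 + 5×3 + 17×4 = 98
n = Σf = 50
Mean = 98 / 50 = 1.9600

1.960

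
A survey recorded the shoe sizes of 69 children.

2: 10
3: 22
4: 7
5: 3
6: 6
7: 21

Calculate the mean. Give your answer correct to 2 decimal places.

Values: 2, 3, 4, 5, 6, 7
Σfx = 10×2 + 22×3 + 7×4 + 3×5 + 6×6 + 21×7 = 312
n = Σf = 69
Mean = 312 / 69 = 4.5217

4.52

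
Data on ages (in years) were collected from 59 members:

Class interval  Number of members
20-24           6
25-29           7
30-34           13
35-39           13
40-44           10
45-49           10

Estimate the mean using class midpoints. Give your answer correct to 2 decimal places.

Midpoints: 22, 27, 32, 37, 42, 47
Σfm = 6×22 + 7×27 + 13×32 + 13×37 + 10×42 + 10×47 = 2108
n = Σf = 59
Mean = 2108 / 59 = 35.7288

35.73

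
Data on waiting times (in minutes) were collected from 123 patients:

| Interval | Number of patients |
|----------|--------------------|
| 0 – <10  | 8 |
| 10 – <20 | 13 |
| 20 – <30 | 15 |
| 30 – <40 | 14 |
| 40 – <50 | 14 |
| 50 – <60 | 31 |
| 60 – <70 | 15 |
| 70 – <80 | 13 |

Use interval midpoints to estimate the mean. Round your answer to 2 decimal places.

Midpoints: 5, 15, 25, 35, 45, 55, 65, 75
Σfm = 8×5 + 13×15 + 15×25 + 14×35 + 14×45 + 31×55 + 15×65 + 13×75 = 5385
n = Σf = 123
Mean = 5385 / 123 = 43.7805

43.78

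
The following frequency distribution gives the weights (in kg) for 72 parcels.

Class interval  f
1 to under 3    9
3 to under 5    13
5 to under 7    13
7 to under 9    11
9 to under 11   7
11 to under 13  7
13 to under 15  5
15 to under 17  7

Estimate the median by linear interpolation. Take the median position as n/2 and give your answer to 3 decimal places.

7.182

Cumulative frequencies: 9, 22, 35, 46, 53, 60, 65, 72
n = 72; position = n/2 = 36.
This falls in the class 7 to under 9: L = 7, F = 35, f = 11, h = 2.
Median ≈ 7 + ((36 − 35) / 11) × 2 = 7.1818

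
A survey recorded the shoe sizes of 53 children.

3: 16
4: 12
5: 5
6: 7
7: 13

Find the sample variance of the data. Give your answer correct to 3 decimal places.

2.552

Values: 3, 4, 5, 6, 7
n = 53, Σfx = 254, mean = 4.7925
Σfx² = 1350
Σf(x − x̄)² = Σfx² − (Σfx)²/n = 1350 − 254²/53 = 132.7170
Sample variance = 132.7170 / 52 = 2.5522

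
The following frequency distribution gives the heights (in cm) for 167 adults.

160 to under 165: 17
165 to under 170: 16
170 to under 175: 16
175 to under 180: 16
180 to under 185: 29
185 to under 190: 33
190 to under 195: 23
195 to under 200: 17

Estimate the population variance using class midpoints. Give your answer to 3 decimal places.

114.832

Midpoints: 162.5, 167.5, 172.5, 177.5, 182.5, 187.5, 192.5, 197.5
n = 167, Σfm = 30307.5, mean = 181.4820
Σfm² = 5519443.75
Σf(m − x̄)² = Σfm² − (Σfm)²/n = 5519443.75 − 30307.5²/167 = 19176.9461
Population variance = 19176.9461 / 167 = 114.8320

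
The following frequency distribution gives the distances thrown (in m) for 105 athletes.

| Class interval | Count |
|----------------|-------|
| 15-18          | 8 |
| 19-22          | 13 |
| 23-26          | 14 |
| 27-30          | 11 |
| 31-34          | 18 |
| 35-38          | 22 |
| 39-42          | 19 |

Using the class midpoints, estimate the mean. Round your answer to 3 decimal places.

30.595

Midpoints: 16.5, 20.5, 24.5, 28.5, 32.5, 36.5, 40.5
Σfm = 8×16.5 + 13×20.5 + 14×24.5 + 11×28.5 + 18×32.5 + 22×36.5 + 19×40.5 = 3212.5
n = Σf = 105
Mean = 3212.5 / 105 = 30.5952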